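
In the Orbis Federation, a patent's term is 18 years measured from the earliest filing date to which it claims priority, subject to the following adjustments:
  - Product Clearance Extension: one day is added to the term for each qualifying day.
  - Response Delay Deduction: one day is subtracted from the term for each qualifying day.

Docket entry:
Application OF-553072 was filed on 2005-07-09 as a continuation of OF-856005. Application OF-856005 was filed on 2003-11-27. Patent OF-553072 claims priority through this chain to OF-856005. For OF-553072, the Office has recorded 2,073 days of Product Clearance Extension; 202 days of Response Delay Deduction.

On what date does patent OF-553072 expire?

January 11, 2027

Earliest priority filing: 27 November 2003.
Base term: 27 November 2003 + 18 years → 27 November 2021.
Product Clearance Extension: +2073 days → 1 August 2027.
Response Delay Deduction: −202 days → 11 January 2027.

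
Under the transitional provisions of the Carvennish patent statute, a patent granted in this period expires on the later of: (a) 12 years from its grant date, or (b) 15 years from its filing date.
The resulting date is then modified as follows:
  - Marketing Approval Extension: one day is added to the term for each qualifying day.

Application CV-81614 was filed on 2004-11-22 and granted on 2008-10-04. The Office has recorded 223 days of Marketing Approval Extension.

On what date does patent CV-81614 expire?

2021-05-15

(a) grant + 12 years → 4 October 2020.
(b) filing + 15 years → 22 November 2019.
Later of the two: 4 October 2020.
Marketing Approval Extension: +223 days → 15 May 2021.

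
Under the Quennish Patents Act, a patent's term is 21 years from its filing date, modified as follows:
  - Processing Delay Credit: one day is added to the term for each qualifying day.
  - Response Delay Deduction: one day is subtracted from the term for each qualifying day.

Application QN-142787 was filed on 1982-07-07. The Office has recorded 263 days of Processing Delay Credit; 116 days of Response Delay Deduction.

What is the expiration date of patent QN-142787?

2003-12-01

Base term: filing date + 21 years → 7 July 2003.
Processing Delay Credit: +263 days → 26 March 2004.
Response Delay Deduction: −116 days → 1 December 2003.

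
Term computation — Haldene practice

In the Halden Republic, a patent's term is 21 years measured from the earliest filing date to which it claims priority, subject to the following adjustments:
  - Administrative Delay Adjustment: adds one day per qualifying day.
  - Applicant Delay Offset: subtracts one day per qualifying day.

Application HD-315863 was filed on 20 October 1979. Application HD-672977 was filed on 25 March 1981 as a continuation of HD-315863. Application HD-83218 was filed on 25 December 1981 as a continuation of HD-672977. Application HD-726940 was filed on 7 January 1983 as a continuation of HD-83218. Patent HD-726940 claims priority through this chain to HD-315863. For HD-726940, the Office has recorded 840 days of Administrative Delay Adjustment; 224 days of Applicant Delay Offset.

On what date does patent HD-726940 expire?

Earliest priority filing: 20 October 1979.
Base term: 20 October 1979 + 21 years → 20 October 2000.
Administrative Delay Adjustment: +840 days → 7 February 2003.
Applicant Delay Offset: −224 days → 28 June 2002.

2002-06-28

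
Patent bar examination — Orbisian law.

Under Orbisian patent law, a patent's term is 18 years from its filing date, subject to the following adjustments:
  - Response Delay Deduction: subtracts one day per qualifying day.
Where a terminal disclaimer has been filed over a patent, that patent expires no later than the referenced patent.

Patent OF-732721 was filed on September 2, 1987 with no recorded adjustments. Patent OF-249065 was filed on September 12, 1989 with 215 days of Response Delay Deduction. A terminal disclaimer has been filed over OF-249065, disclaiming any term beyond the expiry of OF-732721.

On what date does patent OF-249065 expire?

Natural term of OF-249065:
  Base: filing + 18 years → 12 September 2007.
  Response Delay Deduction: −215 days → 9 February 2007.
Expiry of referenced patent OF-732721:
  Base: filing + 18 years → 2 September 2005.
Terminal disclaimer: OF-249065 expires on the earlier of 9 February 2007 and 2 September 2005.

September 2, 2005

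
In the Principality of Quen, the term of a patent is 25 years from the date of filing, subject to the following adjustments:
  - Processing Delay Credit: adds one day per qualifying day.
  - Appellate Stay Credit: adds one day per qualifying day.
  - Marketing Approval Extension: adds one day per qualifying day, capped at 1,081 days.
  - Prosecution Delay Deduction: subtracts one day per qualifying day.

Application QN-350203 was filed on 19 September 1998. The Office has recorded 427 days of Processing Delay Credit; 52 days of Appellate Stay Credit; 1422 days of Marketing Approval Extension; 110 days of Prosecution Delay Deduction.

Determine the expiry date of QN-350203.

2027-09-08

Base term: filing date + 25 years → 19 September 2023.
Processing Delay Credit: +427 days → 19 November 2024.
Appellate Stay Credit: +52 days → 10 January 2025.
Marketing Approval Extension: 1422 days claimed exceeds the 1081-day cap, so +1081 days → 27 December 2027.
Prosecution Delay Deduction: −110 days → 8 September 2027.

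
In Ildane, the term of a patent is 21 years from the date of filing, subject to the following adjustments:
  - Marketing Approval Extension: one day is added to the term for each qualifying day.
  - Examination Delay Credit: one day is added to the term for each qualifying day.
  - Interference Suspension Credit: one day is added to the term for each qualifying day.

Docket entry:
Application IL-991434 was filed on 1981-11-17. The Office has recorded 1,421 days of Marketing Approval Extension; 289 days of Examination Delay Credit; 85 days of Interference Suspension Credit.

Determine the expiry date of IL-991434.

2007-10-17

Base term: filing date + 21 years → 17 November 2002.
Marketing Approval Extension: +1421 days → 8 October 2006.
Examination Delay Credit: +289 days → 24 July 2007.
Interference Suspension Credit: +85 days → 17 October 2007.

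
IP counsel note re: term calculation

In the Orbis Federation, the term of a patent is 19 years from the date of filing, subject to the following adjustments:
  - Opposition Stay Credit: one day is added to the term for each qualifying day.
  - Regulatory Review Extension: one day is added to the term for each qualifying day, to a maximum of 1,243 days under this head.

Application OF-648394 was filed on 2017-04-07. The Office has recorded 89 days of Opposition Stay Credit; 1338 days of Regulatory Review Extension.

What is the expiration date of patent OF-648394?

Base term: filing date + 19 years → 7 April 2036.
Opposition Stay Credit: +89 days → 5 July 2036.
Regulatory Review Extension: 1338 days claimed exceeds the 1243-day cap, so +1243 days → 30 November 2039.

November 30, 2039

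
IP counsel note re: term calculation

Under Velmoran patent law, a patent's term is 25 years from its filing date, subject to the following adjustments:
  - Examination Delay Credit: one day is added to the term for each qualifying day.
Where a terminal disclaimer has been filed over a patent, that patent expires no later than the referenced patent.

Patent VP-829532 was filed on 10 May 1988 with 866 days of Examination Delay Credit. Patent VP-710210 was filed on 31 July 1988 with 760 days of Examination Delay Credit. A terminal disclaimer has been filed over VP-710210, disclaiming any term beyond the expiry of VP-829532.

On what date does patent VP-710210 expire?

Natural term of VP-710210:
  Base: filing + 25 years → 31 July 2013.
  Examination Delay Credit: +760 days → 30 August 2015.
Expiry of referenced patent VP-829532:
  Base: filing + 25 years → 10 May 2013.
  Examination Delay Credit: +866 days → 23 September 2015.
Terminal disclaimer: VP-710210 expires on the earlier of 30 August 2015 and 23 September 2015.

August 30, 2015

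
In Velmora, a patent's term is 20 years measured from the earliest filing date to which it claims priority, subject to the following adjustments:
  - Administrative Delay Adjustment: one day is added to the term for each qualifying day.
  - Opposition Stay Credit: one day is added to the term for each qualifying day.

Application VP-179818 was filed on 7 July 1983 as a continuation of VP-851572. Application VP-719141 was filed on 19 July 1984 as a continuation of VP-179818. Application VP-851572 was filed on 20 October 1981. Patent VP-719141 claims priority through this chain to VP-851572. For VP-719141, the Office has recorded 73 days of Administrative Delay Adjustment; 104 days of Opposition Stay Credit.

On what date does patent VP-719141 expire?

Earliest priority filing: 20 October 1981.
Base term: 20 October 1981 + 20 years → 20 October 2001.
Administrative Delay Adjustment: +73 days → 1 January 2002.
Opposition Stay Credit: +104 days → 15 April 2002.

2002-04-15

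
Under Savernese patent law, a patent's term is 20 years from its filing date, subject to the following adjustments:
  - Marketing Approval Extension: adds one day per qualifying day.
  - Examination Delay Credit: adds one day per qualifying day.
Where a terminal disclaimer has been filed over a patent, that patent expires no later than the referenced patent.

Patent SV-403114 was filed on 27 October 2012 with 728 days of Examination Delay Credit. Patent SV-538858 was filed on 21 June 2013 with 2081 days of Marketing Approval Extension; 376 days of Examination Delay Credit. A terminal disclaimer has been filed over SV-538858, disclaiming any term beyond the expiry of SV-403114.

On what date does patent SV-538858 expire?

October 25, 2034

Natural term of SV-538858:
  Base: filing + 20 years → 21 June 2033.
  Marketing Approval Extension: +2081 days → 3 March 2039.
  Examination Delay Credit: +376 days → 13 March 2040.
Expiry of referenced patent SV-403114:
  Base: filing + 20 years → 27 October 2032.
  Examination Delay Credit: +728 days → 25 October 2034.
Terminal disclaimer: SV-538858 expires on the earlier of 13 March 2040 and 25 October 2034.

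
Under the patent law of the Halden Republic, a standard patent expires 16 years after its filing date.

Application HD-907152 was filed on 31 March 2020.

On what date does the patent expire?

March 31, 2036

Filing date + 16 years → 31 March 2036.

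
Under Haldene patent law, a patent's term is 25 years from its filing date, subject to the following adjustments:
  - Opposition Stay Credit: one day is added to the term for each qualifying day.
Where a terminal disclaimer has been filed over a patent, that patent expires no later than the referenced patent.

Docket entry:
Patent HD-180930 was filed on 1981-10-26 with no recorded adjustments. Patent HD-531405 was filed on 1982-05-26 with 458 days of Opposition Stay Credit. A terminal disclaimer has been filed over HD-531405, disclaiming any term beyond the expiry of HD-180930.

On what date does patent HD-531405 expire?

2006-10-26

Natural term of HD-531405:
  Base: filing + 25 years → 26 May 2007.
  Opposition Stay Credit: +458 days → 26 August 2008.
Expiry of referenced patent HD-180930:
  Base: filing + 25 years → 26 October 2006.
Terminal disclaimer: HD-531405 expires on the earlier of 26 August 2008 and 26 October 2006.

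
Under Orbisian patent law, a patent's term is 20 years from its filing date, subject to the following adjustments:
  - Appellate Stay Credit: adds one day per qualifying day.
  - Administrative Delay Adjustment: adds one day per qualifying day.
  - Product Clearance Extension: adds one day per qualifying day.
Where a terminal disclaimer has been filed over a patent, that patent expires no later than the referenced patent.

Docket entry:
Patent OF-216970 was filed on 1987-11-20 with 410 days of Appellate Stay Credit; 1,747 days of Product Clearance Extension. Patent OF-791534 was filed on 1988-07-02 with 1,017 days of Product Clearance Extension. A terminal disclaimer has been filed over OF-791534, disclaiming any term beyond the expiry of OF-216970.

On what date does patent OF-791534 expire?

2011-04-15

Natural term of OF-791534:
  Base: filing + 20 years → 2 July 2008.
  Product Clearance Extension: +1017 days → 15 April 2011.
Expiry of referenced patent OF-216970:
  Base: filing + 20 years → 20 November 2007.
  Appellate Stay Credit: +410 days → 3 January 2009.
  Product Clearance Extension: +1747 days → 16 October 2013.
Terminal disclaimer: OF-791534 expires on the earlier of 15 April 2011 and 16 October 2013.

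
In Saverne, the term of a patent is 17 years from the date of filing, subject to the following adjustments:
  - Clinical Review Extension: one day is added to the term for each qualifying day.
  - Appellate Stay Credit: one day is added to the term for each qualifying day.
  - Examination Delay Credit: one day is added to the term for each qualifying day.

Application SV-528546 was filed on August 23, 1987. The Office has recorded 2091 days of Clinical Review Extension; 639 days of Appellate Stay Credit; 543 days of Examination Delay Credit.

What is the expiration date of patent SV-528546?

2013-08-09

Base term: filing date + 17 years → 23 August 2004.
Clinical Review Extension: +2091 days → 15 May 2010.
Appellate Stay Credit: +639 days → 13 February 2012.
Examination Delay Credit: +543 days → 9 August 2013.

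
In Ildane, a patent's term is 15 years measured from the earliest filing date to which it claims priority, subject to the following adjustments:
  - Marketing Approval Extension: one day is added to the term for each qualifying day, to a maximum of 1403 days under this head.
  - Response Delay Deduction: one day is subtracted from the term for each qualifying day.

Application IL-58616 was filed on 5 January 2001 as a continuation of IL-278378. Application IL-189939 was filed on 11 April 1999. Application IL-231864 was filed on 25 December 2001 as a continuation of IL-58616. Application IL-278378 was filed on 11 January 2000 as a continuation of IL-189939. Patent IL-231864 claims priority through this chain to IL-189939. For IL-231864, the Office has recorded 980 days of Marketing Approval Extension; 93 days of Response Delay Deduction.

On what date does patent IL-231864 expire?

Earliest priority filing: 11 April 1999.
Base term: 11 April 1999 + 15 years → 11 April 2014.
Marketing Approval Extension: 980 days (within the 1403-day cap) → +980 days → 16 December 2016.
Response Delay Deduction: −93 days → 14 September 2016.

2016-09-14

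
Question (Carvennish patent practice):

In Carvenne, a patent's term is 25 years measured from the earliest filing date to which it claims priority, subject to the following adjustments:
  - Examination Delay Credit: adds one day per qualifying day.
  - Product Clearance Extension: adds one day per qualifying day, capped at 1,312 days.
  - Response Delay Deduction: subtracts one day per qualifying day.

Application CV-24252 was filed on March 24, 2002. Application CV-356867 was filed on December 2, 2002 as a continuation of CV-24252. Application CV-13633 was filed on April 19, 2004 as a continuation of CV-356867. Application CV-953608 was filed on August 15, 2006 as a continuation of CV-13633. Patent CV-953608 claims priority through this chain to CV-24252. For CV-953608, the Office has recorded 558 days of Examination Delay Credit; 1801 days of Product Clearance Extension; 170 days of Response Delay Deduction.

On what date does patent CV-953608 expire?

2031-11-18

Earliest priority filing: 24 March 2002.
Base term: 24 March 2002 + 25 years → 24 March 2027.
Examination Delay Credit: +558 days → 2 October 2028.
Product Clearance Extension: 1801 days claimed exceeds the 1312-day cap, so +1312 days → 6 May 2032.
Response Delay Deduction: −170 days → 18 November 2031.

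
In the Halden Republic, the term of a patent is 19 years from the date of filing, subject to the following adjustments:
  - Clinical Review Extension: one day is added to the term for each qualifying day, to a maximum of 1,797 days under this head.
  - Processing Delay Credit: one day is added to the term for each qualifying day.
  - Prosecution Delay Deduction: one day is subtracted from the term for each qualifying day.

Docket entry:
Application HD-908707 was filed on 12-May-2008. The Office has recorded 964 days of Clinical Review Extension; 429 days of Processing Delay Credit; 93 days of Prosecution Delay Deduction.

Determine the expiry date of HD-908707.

Base term: filing date + 19 years → 12 May 2027.
Clinical Review Extension: 964 days (within the 1797-day cap) → +964 days → 31 December 2029.
Processing Delay Credit: +429 days → 5 March 2031.
Prosecution Delay Deduction: −93 days → 2 December 2030.

December 2, 2030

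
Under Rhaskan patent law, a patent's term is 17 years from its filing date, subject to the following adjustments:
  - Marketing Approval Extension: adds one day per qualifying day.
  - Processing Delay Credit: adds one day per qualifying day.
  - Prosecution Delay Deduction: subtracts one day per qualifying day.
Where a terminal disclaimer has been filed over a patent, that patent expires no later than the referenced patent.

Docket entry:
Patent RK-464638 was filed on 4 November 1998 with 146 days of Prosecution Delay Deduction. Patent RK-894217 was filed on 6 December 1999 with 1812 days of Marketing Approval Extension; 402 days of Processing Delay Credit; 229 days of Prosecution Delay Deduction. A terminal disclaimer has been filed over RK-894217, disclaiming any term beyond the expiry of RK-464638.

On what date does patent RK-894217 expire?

2015-06-11

Natural term of RK-894217:
  Base: filing + 17 years → 6 December 2016.
  Marketing Approval Extension: +1812 days → 22 November 2021.
  Processing Delay Credit: +402 days → 29 December 2022.
  Prosecution Delay Deduction: −229 days → 14 May 2022.
Expiry of referenced patent RK-464638:
  Base: filing + 17 years → 4 November 2015.
  Prosecution Delay Deduction: −146 days → 11 June 2015.
Terminal disclaimer: RK-894217 expires on the earlier of 14 May 2022 and 11 June 2015.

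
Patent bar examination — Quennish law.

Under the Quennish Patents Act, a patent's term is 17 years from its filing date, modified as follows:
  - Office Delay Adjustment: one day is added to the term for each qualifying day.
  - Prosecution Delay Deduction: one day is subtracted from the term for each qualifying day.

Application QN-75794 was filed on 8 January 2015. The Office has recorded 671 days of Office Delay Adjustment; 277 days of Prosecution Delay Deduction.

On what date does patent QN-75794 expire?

Base term: filing date + 17 years → 8 January 2032.
Office Delay Adjustment: +671 days → 9 November 2033.
Prosecution Delay Deduction: −277 days → 5 February 2033.

2033-02-05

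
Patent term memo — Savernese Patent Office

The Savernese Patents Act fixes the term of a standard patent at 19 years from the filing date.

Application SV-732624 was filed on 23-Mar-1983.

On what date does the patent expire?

March 23, 2002

Filing date + 19 years → 23 March 2002.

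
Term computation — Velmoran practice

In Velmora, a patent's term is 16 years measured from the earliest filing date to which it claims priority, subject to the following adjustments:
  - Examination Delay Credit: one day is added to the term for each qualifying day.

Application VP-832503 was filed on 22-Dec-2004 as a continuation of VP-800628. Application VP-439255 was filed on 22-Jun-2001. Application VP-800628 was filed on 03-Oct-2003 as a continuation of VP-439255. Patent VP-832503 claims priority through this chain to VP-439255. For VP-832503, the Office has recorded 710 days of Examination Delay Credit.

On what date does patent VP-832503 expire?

2019-06-02

Earliest priority filing: 22 June 2001.
Base term: 22 June 2001 + 16 years → 22 June 2017.
Examination Delay Credit: +710 days → 2 June 2019.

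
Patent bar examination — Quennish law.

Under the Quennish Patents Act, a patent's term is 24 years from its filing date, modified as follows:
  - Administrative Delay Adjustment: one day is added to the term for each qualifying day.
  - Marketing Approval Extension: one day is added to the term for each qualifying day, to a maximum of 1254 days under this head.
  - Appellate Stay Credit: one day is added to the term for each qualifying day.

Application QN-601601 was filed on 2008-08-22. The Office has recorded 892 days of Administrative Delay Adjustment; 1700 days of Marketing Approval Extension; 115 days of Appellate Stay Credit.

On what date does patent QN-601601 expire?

Base term: filing date + 24 years → 22 August 2032.
Administrative Delay Adjustment: +892 days → 31 January 2035.
Marketing Approval Extension: 1700 days claimed exceeds the 1254-day cap, so +1254 days → 8 July 2038.
Appellate Stay Credit: +115 days → 31 October 2038.

2038-10-31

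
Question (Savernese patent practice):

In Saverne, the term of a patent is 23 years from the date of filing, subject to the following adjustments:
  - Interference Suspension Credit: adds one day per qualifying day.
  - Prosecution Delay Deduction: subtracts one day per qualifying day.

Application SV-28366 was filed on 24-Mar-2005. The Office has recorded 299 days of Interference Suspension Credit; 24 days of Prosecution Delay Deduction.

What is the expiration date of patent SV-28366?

2028-12-24

Base term: filing date + 23 years → 24 March 2028.
Interference Suspension Credit: +299 days → 17 January 2029.
Prosecution Delay Deduction: −24 days → 24 December 2028.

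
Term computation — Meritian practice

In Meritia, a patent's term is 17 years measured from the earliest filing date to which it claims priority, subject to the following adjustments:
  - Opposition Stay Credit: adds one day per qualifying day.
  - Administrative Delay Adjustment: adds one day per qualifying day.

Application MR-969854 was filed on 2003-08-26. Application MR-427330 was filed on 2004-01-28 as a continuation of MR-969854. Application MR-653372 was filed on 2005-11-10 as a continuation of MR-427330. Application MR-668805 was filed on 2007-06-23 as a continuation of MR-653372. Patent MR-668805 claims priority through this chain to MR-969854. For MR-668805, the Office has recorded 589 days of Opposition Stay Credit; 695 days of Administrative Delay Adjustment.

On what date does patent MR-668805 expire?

Earliest priority filing: 26 August 2003.
Base term: 26 August 2003 + 17 years → 26 August 2020.
Opposition Stay Credit: +589 days → 7 April 2022.
Administrative Delay Adjustment: +695 days → 2 March 2024.

March 2, 2024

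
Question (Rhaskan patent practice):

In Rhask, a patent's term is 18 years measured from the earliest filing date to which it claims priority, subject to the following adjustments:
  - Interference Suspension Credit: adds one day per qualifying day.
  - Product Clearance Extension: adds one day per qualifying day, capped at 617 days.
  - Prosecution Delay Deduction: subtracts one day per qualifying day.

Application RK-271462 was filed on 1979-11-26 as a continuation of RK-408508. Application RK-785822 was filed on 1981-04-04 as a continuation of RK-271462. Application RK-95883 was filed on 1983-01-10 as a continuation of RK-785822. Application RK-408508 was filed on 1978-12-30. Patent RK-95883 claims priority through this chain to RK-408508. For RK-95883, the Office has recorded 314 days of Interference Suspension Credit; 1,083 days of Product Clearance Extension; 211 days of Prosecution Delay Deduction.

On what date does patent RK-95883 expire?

Earliest priority filing: 30 December 1978.
Base term: 30 December 1978 + 18 years → 30 December 1996.
Interference Suspension Credit: +314 days → 9 November 1997.
Product Clearance Extension: 1083 days claimed exceeds the 617-day cap, so +617 days → 19 July 1999.
Prosecution Delay Deduction: −211 days → 20 December 1998.

December 20, 1998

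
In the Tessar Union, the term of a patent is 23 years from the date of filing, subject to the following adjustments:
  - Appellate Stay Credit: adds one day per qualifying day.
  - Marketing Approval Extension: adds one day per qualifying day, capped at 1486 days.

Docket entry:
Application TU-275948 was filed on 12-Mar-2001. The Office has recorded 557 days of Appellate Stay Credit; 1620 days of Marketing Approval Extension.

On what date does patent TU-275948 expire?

October 15, 2029

Base term: filing date + 23 years → 12 March 2024.
Appellate Stay Credit: +557 days → 20 September 2025.
Marketing Approval Extension: 1620 days claimed exceeds the 1486-day cap, so +1486 days → 15 October 2029.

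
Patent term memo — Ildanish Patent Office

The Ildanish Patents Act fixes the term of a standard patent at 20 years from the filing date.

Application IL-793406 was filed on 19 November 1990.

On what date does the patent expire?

2010-11-19

Filing date + 20 years → 19 November 2010.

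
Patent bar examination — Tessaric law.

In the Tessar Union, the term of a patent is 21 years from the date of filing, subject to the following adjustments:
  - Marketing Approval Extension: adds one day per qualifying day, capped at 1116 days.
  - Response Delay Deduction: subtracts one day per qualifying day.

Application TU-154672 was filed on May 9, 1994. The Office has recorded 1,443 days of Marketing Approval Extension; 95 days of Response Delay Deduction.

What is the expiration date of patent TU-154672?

February 23, 2018

Base term: filing date + 21 years → 9 May 2015.
Marketing Approval Extension: 1443 days claimed exceeds the 1116-day cap, so +1116 days → 29 May 2018.
Response Delay Deduction: −95 days → 23 February 2018.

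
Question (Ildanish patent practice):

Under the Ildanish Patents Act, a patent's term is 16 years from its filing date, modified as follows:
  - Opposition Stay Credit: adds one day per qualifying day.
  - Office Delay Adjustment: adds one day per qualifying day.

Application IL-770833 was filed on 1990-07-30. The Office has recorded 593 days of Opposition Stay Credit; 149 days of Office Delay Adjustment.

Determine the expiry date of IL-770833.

2008-08-10

Base term: filing date + 16 years → 30 July 2006.
Opposition Stay Credit: +593 days → 14 March 2008.
Office Delay Adjustment: +149 days → 10 August 2008.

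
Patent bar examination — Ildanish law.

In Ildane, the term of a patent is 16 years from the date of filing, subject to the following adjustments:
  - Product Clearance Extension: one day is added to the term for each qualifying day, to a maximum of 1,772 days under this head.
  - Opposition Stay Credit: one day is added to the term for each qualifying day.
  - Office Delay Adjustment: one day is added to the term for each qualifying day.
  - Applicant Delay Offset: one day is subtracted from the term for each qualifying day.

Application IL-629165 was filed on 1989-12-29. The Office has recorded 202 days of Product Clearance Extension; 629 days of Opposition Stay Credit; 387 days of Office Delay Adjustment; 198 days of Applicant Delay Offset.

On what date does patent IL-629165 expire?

Base term: filing date + 16 years → 29 December 2005.
Product Clearance Extension: 202 days (within the 1772-day cap) → +202 days → 19 July 2006.
Opposition Stay Credit: +629 days → 8 April 2008.
Office Delay Adjustment: +387 days → 30 April 2009.
Applicant Delay Offset: −198 days → 14 October 2008.

2008-10-14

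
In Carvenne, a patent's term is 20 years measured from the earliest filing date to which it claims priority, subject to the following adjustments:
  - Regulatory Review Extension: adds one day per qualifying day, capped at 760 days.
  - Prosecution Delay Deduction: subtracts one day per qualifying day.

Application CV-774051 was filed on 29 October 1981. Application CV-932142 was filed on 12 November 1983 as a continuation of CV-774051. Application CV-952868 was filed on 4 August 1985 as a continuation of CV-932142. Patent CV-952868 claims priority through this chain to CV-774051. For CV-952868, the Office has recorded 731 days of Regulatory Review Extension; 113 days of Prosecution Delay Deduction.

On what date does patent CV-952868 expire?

Earliest priority filing: 29 October 1981.
Base term: 29 October 1981 + 20 years → 29 October 2001.
Regulatory Review Extension: 731 days (within the 760-day cap) → +731 days → 30 October 2003.
Prosecution Delay Deduction: −113 days → 9 July 2003.

July 9, 2003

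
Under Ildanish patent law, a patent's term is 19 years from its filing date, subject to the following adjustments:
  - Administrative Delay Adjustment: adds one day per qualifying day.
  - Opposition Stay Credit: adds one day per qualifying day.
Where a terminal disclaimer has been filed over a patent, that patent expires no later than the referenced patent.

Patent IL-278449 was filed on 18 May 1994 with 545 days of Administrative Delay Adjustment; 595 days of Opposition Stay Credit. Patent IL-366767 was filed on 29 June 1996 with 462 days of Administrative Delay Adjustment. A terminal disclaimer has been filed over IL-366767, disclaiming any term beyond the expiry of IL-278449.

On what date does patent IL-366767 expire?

2016-07-01

Natural term of IL-366767:
  Base: filing + 19 years → 29 June 2015.
  Administrative Delay Adjustment: +462 days → 3 October 2016.
Expiry of referenced patent IL-278449:
  Base: filing + 19 years → 18 May 2013.
  Administrative Delay Adjustment: +545 days → 14 November 2014.
  Opposition Stay Credit: +595 days → 1 July 2016.
Terminal disclaimer: IL-366767 expires on the earlier of 3 October 2016 and 1 July 2016.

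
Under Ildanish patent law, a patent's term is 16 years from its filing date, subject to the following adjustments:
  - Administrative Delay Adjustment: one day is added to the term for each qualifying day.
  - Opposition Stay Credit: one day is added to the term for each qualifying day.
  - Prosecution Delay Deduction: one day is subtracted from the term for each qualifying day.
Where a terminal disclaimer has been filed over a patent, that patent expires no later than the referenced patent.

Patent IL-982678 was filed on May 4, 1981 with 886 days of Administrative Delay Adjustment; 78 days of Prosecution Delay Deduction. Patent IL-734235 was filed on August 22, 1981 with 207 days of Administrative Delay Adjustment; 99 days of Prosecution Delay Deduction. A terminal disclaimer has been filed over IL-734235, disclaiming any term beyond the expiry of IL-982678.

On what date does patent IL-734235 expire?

December 8, 1997

Natural term of IL-734235:
  Base: filing + 16 years → 22 August 1997.
  Administrative Delay Adjustment: +207 days → 17 March 1998.
  Prosecution Delay Deduction: −99 days → 8 December 1997.
Expiry of referenced patent IL-982678:
  Base: filing + 16 years → 4 May 1997.
  Administrative Delay Adjustment: +886 days → 7 October 1999.
  Prosecution Delay Deduction: −78 days → 21 July 1999.
Terminal disclaimer: IL-734235 expires on the earlier of 8 December 1997 and 21 July 1999.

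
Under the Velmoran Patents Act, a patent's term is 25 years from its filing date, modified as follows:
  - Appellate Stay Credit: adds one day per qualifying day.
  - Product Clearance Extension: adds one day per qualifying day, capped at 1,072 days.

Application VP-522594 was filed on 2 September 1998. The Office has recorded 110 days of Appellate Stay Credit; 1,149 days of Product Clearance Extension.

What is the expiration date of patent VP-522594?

November 27, 2026

Base term: filing date + 25 years → 2 September 2023.
Appellate Stay Credit: +110 days → 21 December 2023.
Product Clearance Extension: 1149 days claimed exceeds the 1072-day cap, so +1072 days → 27 November 2026.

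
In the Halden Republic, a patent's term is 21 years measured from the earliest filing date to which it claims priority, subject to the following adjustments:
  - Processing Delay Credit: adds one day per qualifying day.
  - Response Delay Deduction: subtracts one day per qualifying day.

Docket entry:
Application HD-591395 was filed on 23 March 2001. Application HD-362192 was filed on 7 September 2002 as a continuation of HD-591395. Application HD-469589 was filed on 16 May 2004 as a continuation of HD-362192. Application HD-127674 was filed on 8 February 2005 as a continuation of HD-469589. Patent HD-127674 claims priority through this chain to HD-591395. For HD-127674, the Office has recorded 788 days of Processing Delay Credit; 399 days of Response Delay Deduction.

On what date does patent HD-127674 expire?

Earliest priority filing: 23 March 2001.
Base term: 23 March 2001 + 21 years → 23 March 2022.
Processing Delay Credit: +788 days → 19 May 2024.
Response Delay Deduction: −399 days → 16 April 2023.

2023-04-16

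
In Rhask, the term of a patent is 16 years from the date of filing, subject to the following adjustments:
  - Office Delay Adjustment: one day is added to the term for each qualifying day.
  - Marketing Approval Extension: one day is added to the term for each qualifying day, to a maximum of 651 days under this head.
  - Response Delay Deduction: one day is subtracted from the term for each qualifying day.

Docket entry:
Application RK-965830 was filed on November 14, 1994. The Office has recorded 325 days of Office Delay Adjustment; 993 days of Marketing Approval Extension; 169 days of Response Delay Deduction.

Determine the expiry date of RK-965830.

Base term: filing date + 16 years → 14 November 2010.
Office Delay Adjustment: +325 days → 5 October 2011.
Marketing Approval Extension: 993 days claimed exceeds the 651-day cap, so +651 days → 17 July 2013.
Response Delay Deduction: −169 days → 29 January 2013.

2013-01-29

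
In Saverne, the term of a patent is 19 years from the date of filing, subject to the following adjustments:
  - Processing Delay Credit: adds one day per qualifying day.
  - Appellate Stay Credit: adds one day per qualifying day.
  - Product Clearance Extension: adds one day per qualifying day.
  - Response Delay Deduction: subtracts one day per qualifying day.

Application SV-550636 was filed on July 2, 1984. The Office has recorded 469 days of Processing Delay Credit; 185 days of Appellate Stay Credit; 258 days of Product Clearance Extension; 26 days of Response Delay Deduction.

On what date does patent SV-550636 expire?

December 4, 2005

Base term: filing date + 19 years → 2 July 2003.
Processing Delay Credit: +469 days → 13 October 2004.
Appellate Stay Credit: +185 days → 16 April 2005.
Product Clearance Extension: +258 days → 30 December 2005.
Response Delay Deduction: −26 days → 4 December 2005.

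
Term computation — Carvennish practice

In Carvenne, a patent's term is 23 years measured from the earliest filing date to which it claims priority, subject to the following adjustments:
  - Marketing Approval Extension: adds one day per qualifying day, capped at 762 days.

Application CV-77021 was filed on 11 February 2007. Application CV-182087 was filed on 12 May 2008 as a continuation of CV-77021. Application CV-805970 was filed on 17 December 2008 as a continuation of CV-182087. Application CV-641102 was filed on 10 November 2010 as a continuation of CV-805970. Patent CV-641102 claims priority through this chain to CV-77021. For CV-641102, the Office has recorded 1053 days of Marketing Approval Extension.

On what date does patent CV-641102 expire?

Earliest priority filing: 11 February 2007.
Base term: 11 February 2007 + 23 years → 11 February 2030.
Marketing Approval Extension: 1053 days claimed exceeds the 762-day cap, so +762 days → 14 March 2032.

2032-03-14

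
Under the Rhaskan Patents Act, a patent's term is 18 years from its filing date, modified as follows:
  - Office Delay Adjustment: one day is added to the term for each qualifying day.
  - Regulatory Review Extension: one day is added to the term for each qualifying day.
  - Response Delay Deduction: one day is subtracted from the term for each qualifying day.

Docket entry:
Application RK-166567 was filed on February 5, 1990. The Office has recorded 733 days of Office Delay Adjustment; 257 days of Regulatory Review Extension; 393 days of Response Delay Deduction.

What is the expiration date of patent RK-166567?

Base term: filing date + 18 years → 5 February 2008.
Office Delay Adjustment: +733 days → 7 February 2010.
Regulatory Review Extension: +257 days → 22 October 2010.
Response Delay Deduction: −393 days → 24 September 2009.

2009-09-24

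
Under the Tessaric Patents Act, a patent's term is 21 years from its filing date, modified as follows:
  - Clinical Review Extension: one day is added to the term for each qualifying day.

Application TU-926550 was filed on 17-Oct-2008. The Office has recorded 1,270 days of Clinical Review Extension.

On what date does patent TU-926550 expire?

Base term: filing date + 21 years → 17 October 2029.
Clinical Review Extension: +1270 days → 9 April 2033.

2033-04-09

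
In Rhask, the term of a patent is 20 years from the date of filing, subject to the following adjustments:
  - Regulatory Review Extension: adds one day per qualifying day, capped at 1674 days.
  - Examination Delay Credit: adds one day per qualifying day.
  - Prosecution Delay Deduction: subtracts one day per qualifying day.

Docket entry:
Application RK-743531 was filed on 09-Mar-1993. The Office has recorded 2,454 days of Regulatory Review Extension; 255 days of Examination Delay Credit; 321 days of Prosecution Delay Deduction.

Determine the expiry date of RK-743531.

August 3, 2017

Base term: filing date + 20 years → 9 March 2013.
Regulatory Review Extension: 2454 days claimed exceeds the 1674-day cap, so +1674 days → 8 October 2017.
Examination Delay Credit: +255 days → 20 June 2018.
Prosecution Delay Deduction: −321 days → 3 August 2017.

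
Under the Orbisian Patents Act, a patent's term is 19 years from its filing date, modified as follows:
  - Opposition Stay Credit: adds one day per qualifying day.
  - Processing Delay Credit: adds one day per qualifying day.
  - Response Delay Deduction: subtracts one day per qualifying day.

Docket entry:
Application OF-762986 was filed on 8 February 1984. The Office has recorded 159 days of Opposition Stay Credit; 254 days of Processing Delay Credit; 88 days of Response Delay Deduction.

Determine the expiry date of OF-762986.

Base term: filing date + 19 years → 8 February 2003.
Opposition Stay Credit: +159 days → 17 July 2003.
Processing Delay Credit: +254 days → 27 March 2004.
Response Delay Deduction: −88 days → 30 December 2003.

December 30, 2003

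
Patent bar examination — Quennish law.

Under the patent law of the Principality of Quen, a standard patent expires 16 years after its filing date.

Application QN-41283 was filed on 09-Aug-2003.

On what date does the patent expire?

Filing date + 16 years → 9 August 2019.

2019-08-09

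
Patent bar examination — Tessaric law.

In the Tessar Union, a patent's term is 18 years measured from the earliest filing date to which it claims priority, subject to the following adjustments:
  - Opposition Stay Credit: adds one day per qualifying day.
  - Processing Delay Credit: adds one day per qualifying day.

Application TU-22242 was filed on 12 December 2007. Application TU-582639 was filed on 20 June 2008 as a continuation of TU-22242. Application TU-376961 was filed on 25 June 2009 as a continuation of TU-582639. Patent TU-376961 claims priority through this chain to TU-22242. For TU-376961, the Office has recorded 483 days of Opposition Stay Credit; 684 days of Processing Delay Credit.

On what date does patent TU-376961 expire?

Earliest priority filing: 12 December 2007.
Base term: 12 December 2007 + 18 years → 12 December 2025.
Opposition Stay Credit: +483 days → 9 April 2027.
Processing Delay Credit: +684 days → 21 February 2029.

2029-02-21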